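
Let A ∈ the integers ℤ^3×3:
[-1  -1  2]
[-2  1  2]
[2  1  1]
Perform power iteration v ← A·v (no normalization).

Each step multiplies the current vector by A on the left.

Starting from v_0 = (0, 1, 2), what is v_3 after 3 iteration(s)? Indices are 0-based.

v_0 = (0, 1, 2).
v_1 = A·v_0 = (3, 5, 3).
v_2 = A·v_1 = (-2, 5, 14).
v_3 = A·v_2 = (25, 37, 15).

v_3 = (25, 37, 15)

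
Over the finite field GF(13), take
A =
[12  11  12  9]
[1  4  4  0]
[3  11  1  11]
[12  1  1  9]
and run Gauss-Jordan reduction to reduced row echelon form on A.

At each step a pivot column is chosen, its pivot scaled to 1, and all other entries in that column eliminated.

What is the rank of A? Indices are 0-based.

step 1: normalize row 0 (÷12) = (1, 2, 1, 4)
  row 1: subtract 1×row0 = (0, 2, 3, 9)
  row 2: subtract 3×row0 = (0, 5, 11, 12)
  row 3: subtract 12×row0 = (0, 3, 2, 0)
step 2: normalize row 1 (÷2) = (0, 1, 8, 11)
  row 0: subtract 2×row1 = (1, 0, 11, 8)
  row 2: subtract 5×row1 = (0, 0, 10, 9)
  row 3: subtract 3×row1 = (0, 0, 4, 6)
step 3: normalize row 2 (÷10) = (0, 0, 1, 10)
  row 0: subtract 11×row2 = (1, 0, 0, 2)
  row 1: subtract 8×row2 = (0, 1, 0, 9)
  row 3: subtract 4×row2 = (0, 0, 0, 5)
step 4: normalize row 3 (÷5) = (0, 0, 0, 1)
  row 0: subtract 2×row3 = (1, 0, 0, 0)
  row 1: subtract 9×row3 = (0, 1, 0, 0)
  row 2: subtract 10×row3 = (0, 0, 1, 0)

rank = 4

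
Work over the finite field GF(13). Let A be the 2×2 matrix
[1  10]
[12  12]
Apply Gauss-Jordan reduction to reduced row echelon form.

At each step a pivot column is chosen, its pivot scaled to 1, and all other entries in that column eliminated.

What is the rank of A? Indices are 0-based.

step 1: normalize row 0 (÷1) = (1, 10)
  row 1: subtract 12×row0 = (0, 9)
step 2: normalize row 1 (÷9) = (0, 1)
  row 0: subtract 10×row1 = (1, 0)

rank = 2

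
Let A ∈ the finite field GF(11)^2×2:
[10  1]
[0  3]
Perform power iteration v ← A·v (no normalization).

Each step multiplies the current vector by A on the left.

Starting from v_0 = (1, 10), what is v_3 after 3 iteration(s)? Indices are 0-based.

v_0 = (1, 10).
v_1 = A·v_0 = (9, 8).
v_2 = A·v_1 = (10, 2).
v_3 = A·v_2 = (3, 6).

v_3 = (3, 6)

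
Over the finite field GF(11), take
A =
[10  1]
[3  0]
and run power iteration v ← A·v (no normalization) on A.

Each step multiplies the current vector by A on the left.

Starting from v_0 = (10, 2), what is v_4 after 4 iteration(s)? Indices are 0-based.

v_0 = (10, 2).
v_1 = A·v_0 = (3, 8).
v_2 = A·v_1 = (5, 9).
v_3 = A·v_2 = (4, 4).
v_4 = A·v_3 = (0, 1).

v_4 = (0, 1)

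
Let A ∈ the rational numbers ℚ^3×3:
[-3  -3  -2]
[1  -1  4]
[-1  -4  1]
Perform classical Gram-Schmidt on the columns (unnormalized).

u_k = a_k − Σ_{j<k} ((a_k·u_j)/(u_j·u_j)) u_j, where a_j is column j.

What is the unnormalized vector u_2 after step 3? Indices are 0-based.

Step 1: u_0 = a_0 = (-3, 1, -1).
Step 2: u_1 = a_1 − (12/11)·u_0 = (3/11, -23/11, -32/11).
Step 3: u_2 = a_2 − (9/11)·u_0 − (-65/71)·u_1 = (50/71, 90/71, -60/71).

u_2 = (50/71, 90/71, -60/71)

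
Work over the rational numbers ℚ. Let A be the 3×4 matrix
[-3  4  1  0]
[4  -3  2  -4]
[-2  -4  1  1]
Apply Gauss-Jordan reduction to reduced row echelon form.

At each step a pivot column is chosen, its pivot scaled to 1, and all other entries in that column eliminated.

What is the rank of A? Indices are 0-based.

rank = 3

[1] R0 /= -3  ⇒  (1, -4/3, -1/3, 0)
     R1 -= 4·R0  ⇒  (0, 7/3, 10/3, -4)
     R2 -= -2·R0  ⇒  (0, -20/3, 1/3, 1)
[2] R1 /= 7/3  ⇒  (0, 1, 10/7, -12/7)
     R0 -= -4/3·R1  ⇒  (1, 0, 11/7, -16/7)
     R2 -= -20/3·R1  ⇒  (0, 0, 69/7, -73/7)
[3] R2 /= 69/7  ⇒  (0, 0, 1, -73/69)
     R0 -= 11/7·R2  ⇒  (1, 0, 0, -43/69)
     R1 -= 10/7·R2  ⇒  (0, 1, 0, -14/69)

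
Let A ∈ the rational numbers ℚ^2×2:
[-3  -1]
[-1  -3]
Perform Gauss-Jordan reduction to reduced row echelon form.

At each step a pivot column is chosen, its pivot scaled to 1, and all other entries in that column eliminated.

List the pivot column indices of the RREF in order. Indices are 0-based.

[1] R0 /= -3  ⇒  (1, 1/3)
     R1 -= -1·R0  ⇒  (0, -8/3)
[2] R1 /= -8/3  ⇒  (0, 1)
     R0 -= 1/3·R1  ⇒  (1, 0)

pivot columns: 0, 1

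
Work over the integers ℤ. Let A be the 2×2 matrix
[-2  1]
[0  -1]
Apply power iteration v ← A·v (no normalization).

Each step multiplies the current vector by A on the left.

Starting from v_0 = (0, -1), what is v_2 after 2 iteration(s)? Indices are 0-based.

v_0 = (0, -1).
v_1 = A·v_0 = (-1, 1).
v_2 = A·v_1 = (3, -1).

v_2 = (3, -1)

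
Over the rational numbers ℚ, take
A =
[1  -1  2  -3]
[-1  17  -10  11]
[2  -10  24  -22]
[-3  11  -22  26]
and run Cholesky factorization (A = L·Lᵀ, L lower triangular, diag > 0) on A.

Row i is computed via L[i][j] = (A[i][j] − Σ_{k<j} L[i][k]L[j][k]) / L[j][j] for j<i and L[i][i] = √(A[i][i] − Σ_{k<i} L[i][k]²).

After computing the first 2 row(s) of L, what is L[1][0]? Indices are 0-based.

L[1][0] = -1

Step 1: L[0][0] = √(1) = 1.
  L[1][0] = (-1) / L[0][0] = -1.
Step 2: L[1][1] = √(16) = 4.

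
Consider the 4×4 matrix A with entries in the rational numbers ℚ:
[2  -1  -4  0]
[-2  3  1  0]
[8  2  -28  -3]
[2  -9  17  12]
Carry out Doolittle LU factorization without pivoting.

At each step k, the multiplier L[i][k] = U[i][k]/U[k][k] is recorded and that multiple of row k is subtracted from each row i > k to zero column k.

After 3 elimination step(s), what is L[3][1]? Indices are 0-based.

L[3][1] = -4

Step 1: pivot at (0,0) is 2.
  row1 ← row1 − (-1)·row0  ⇒  L[1][0]=-1, U row1=(0, 2, -3, 0)
  row2 ← row2 − (4)·row0  ⇒  L[2][0]=4, U row2=(0, 6, -12, -3)
  row3 ← row3 − (1)·row0  ⇒  L[3][0]=1, U row3=(0, -8, 21, 12)
Step 2: pivot at (1,1) is 2.
  row2 ← row2 − (3)·row1  ⇒  L[2][1]=3, U row2=(0, 0, -3, -3)
  row3 ← row3 − (-4)·row1  ⇒  L[3][1]=-4, U row3=(0, 0, 9, 12)
Step 3: pivot at (2,2) is -3.
  row3 ← row3 − (-3)·row2  ⇒  L[3][2]=-3, U row3=(0, 0, 0, 3)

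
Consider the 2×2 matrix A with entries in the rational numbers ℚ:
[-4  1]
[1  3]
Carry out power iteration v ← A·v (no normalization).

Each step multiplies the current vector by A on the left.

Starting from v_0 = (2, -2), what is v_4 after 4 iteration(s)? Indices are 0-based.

v_0 = (2, -2).
v_1 = A·v_0 = (-10, -4).
v_2 = A·v_1 = (36, -22).
v_3 = A·v_2 = (-166, -30).
v_4 = A·v_3 = (634, -256).

v_4 = (634, -256)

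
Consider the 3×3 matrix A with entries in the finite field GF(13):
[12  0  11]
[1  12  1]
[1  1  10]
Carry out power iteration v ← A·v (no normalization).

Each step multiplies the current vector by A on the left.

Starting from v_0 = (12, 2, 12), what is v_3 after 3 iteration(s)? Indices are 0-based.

v_0 = (12, 2, 12).
v_1 = A·v_0 = (3, 9, 4).
v_2 = A·v_1 = (2, 11, 0).
v_3 = A·v_2 = (11, 4, 0).

v_3 = (11, 4, 0)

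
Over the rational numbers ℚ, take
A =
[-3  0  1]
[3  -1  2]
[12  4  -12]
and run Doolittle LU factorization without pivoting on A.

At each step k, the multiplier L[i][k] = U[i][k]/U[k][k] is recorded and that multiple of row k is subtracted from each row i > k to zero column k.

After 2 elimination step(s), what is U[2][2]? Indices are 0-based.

[col 0] pivot -3
  R1 -= -1*R0 → (0, -1, 3)  (L[1][0] := -1)
  R2 -= -4*R0 → (0, 4, -8)  (L[2][0] := -4)
[col 1] pivot -1
  R2 -= -4*R1 → (0, 0, 4)  (L[2][1] := -4)

U[2][2] = 4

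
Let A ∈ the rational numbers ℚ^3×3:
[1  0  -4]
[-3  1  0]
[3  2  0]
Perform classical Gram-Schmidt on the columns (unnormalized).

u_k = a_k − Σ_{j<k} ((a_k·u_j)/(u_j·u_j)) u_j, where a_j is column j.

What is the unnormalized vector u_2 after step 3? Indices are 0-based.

u_2 = (-162/43, -36/43, 18/43)

Step 1: u_0 = a_0 = (1, -3, 3).
Step 2: u_1 = a_1 − (3/19)·u_0 = (-3/19, 28/19, 29/19).
Step 3: u_2 = a_2 − (-4/19)·u_0 − (6/43)·u_1 = (-162/43, -36/43, 18/43).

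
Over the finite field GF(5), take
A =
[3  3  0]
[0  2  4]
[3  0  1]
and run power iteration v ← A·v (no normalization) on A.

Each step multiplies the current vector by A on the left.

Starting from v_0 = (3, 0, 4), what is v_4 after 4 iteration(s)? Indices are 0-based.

v_0 = (3, 0, 4).
v_1 = A·v_0 = (4, 1, 3).
v_2 = A·v_1 = (0, 4, 0).
v_3 = A·v_2 = (2, 3, 0).
v_4 = A·v_3 = (0, 1, 1).

v_4 = (0, 1, 1)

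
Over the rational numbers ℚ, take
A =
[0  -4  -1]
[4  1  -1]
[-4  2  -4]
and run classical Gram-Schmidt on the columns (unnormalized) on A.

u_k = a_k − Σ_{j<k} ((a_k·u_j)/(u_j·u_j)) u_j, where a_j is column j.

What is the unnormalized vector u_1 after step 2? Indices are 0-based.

u_1 = (-4, 3/2, 3/2)

Step 1: u_0 = a_0 = (0, 4, -4).
Step 2: u_1 = a_1 − (-1/8)·u_0 = (-4, 3/2, 3/2).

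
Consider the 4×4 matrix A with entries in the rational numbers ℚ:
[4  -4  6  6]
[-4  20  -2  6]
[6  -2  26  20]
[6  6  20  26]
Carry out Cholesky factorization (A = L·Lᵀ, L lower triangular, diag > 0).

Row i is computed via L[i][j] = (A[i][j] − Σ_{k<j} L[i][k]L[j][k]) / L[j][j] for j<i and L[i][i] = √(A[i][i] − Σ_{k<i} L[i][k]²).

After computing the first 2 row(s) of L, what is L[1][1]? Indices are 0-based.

Step 1: L[0][0] = √(4) = 2.
  L[1][0] = (-4) / L[0][0] = -2.
Step 2: L[1][1] = √(16) = 4.

L[1][1] = 4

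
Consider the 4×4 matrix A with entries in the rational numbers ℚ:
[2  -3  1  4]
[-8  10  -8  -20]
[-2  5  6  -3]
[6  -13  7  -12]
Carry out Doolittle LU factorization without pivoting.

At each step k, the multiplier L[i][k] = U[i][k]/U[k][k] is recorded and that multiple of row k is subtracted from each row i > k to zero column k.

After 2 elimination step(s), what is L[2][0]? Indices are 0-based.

L[2][0] = -1

Step 1: pivot at (0,0) is 2.
  row1 ← row1 − (-4)·row0  ⇒  L[1][0]=-4, U row1=(0, -2, -4, -4)
  row2 ← row2 − (-1)·row0  ⇒  L[2][0]=-1, U row2=(0, 2, 7, 1)
  row3 ← row3 − (3)·row0  ⇒  L[3][0]=3, U row3=(0, -4, 4, -24)
Step 2: pivot at (1,1) is -2.
  row2 ← row2 − (-1)·row1  ⇒  L[2][1]=-1, U row2=(0, 0, 3, -3)
  row3 ← row3 − (2)·row1  ⇒  L[3][1]=2, U row3=(0, 0, 12, -16)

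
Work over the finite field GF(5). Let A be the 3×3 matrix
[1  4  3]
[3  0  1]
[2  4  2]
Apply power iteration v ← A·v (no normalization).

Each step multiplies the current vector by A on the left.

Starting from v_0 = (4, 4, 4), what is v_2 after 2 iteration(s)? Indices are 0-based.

v_0 = (4, 4, 4).
v_1 = A·v_0 = (2, 1, 2).
v_2 = A·v_1 = (2, 3, 2).

v_2 = (2, 3, 2)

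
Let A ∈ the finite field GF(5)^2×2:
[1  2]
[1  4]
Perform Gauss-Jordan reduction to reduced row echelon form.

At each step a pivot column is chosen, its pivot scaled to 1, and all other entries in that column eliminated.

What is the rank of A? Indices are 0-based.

step 1: normalize row 0 (÷1) = (1, 2)
  row 1: subtract 1×row0 = (0, 2)
step 2: normalize row 1 (÷2) = (0, 1)
  row 0: subtract 2×row1 = (1, 0)

rank = 2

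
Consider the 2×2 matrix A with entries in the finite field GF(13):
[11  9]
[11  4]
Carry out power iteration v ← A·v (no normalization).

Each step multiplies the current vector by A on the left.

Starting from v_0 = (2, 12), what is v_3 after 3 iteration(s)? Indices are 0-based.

v_3 = (12, 3)

v_0 = (2, 12).
v_1 = A·v_0 = (0, 5).
v_2 = A·v_1 = (6, 7).
v_3 = A·v_2 = (12, 3).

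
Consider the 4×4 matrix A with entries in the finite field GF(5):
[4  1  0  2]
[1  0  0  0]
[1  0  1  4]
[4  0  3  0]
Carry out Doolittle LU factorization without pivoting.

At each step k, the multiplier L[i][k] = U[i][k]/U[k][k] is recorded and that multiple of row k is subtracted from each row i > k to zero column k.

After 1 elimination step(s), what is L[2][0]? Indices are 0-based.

Step 1: pivot at (0,0) is 4.
  row1 ← row1 − (4)·row0  ⇒  L[1][0]=4, U row1=(0, 1, 0, 2)
  row2 ← row2 − (4)·row0  ⇒  L[2][0]=4, U row2=(0, 1, 1, 1)
  row3 ← row3 − (1)·row0  ⇒  L[3][0]=1, U row3=(0, 4, 3, 3)

L[2][0] = 4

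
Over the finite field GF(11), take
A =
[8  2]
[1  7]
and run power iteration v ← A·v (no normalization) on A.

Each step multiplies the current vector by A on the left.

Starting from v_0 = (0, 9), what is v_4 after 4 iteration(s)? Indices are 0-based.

v_4 = (9, 3)

v_0 = (0, 9).
v_1 = A·v_0 = (7, 8).
v_2 = A·v_1 = (6, 8).
v_3 = A·v_2 = (9, 7).
v_4 = A·v_3 = (9, 3).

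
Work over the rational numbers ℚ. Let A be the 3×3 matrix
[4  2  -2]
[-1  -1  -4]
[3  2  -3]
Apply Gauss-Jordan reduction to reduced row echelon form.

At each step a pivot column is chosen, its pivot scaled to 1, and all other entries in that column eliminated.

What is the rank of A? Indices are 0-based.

rank = 3

[1] R0 /= 4  ⇒  (1, 1/2, -1/2)
     R1 -= -1·R0  ⇒  (0, -1/2, -9/2)
     R2 -= 3·R0  ⇒  (0, 1/2, -3/2)
[2] R1 /= -1/2  ⇒  (0, 1, 9)
     R0 -= 1/2·R1  ⇒  (1, 0, -5)
     R2 -= 1/2·R1  ⇒  (0, 0, -6)
[3] R2 /= -6  ⇒  (0, 0, 1)
     R0 -= -5·R2  ⇒  (1, 0, 0)
     R1 -= 9·R2  ⇒  (0, 1, 0)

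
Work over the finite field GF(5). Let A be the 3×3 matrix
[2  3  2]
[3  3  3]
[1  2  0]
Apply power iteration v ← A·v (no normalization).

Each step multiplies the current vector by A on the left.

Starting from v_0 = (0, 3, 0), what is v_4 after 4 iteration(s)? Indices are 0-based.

v_4 = (4, 4, 0)

v_0 = (0, 3, 0).
v_1 = A·v_0 = (4, 4, 1).
v_2 = A·v_1 = (2, 2, 2).
v_3 = A·v_2 = (4, 3, 1).
v_4 = A·v_3 = (4, 4, 0).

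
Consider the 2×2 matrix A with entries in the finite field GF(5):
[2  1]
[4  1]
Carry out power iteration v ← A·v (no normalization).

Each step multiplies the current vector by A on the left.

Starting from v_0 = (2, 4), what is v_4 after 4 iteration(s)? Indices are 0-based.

v_4 = (1, 1)

v_0 = (2, 4).
v_1 = A·v_0 = (3, 2).
v_2 = A·v_1 = (3, 4).
v_3 = A·v_2 = (0, 1).
v_4 = A·v_3 = (1, 1).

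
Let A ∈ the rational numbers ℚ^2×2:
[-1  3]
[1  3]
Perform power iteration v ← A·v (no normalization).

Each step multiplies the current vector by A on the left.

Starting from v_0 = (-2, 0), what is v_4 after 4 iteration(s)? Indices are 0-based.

v_4 = (-56, -64)

v_0 = (-2, 0).
v_1 = A·v_0 = (2, -2).
v_2 = A·v_1 = (-8, -4).
v_3 = A·v_2 = (-4, -20).
v_4 = A·v_3 = (-56, -64).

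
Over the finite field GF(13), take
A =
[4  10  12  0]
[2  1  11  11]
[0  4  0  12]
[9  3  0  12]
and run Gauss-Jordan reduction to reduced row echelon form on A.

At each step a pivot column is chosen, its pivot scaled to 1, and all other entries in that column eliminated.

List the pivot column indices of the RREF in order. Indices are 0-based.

[1] R0 /= 4  ⇒  (1, 9, 3, 0)
     R1 -= 2·R0  ⇒  (0, 9, 5, 11)
     R3 -= 9·R0  ⇒  (0, 0, 12, 12)
[2] R1 /= 9  ⇒  (0, 1, 2, 7)
     R0 -= 9·R1  ⇒  (1, 0, 11, 2)
     R2 -= 4·R1  ⇒  (0, 0, 5, 10)
[3] R2 /= 5  ⇒  (0, 0, 1, 2)
     R0 -= 11·R2  ⇒  (1, 0, 0, 6)
     R1 -= 2·R2  ⇒  (0, 1, 0, 3)
     R3 -= 12·R2  ⇒  (0, 0, 0, 1)
[4] R3 /= 1  ⇒  (0, 0, 0, 1)
     R0 -= 6·R3  ⇒  (1, 0, 0, 0)
     R1 -= 3·R3  ⇒  (0, 1, 0, 0)
     R2 -= 2·R3  ⇒  (0, 0, 1, 0)

pivot columns: 0, 1, 2, 3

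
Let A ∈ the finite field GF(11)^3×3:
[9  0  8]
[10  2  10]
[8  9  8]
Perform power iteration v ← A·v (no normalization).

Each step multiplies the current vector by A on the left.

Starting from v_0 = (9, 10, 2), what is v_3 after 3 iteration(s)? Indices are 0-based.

v_3 = (3, 1, 2)

v_0 = (9, 10, 2).
v_1 = A·v_0 = (9, 9, 2).
v_2 = A·v_1 = (9, 7, 4).
v_3 = A·v_2 = (3, 1, 2).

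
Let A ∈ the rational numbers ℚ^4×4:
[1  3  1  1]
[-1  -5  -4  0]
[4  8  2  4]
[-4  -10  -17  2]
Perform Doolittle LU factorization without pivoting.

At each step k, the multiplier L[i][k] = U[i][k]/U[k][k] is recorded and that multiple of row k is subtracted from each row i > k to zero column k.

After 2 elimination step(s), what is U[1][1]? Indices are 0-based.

k=0: U[0][0]=1
  eliminate (1,0): mult=-1, new row 1: (0, -2, -3, 1); set L[1][0]=-1
  eliminate (2,0): mult=4, new row 2: (0, -4, -2, 0); set L[2][0]=4
  eliminate (3,0): mult=-4, new row 3: (0, 2, -13, 6); set L[3][0]=-4
k=1: U[1][1]=-2
  eliminate (2,1): mult=2, new row 2: (0, 0, 4, -2); set L[2][1]=2
  eliminate (3,1): mult=-1, new row 3: (0, 0, -16, 7); set L[3][1]=-1

U[1][1] = -2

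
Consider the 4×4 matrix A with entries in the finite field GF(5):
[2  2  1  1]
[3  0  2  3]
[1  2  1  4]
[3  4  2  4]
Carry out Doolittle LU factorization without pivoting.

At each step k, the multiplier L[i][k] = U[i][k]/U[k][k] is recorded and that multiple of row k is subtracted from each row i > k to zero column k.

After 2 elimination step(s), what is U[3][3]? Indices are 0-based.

[col 0] pivot 2
  R1 -= 4*R0 → (0, 2, 3, 4)  (L[1][0] := 4)
  R2 -= 3*R0 → (0, 1, 3, 1)  (L[2][0] := 3)
  R3 -= 4*R0 → (0, 1, 3, 0)  (L[3][0] := 4)
[col 1] pivot 2
  R2 -= 3*R1 → (0, 0, 4, 4)  (L[2][1] := 3)
  R3 -= 3*R1 → (0, 0, 4, 3)  (L[3][1] := 3)

U[3][3] = 3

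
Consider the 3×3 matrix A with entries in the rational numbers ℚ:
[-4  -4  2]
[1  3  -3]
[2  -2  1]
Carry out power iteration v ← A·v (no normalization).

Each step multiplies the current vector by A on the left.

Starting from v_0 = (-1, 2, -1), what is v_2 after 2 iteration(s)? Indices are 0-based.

v_0 = (-1, 2, -1).
v_1 = A·v_0 = (-6, 8, -7).
v_2 = A·v_1 = (-22, 39, -35).

v_2 = (-22, 39, -35)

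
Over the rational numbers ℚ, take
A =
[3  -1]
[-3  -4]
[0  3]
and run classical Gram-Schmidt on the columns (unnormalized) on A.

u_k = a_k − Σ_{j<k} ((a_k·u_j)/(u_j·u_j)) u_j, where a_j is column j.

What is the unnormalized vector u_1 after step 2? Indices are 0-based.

u_1 = (-5/2, -5/2, 3)

Step 1: u_0 = a_0 = (3, -3, 0).
Step 2: u_1 = a_1 − (1/2)·u_0 = (-5/2, -5/2, 3).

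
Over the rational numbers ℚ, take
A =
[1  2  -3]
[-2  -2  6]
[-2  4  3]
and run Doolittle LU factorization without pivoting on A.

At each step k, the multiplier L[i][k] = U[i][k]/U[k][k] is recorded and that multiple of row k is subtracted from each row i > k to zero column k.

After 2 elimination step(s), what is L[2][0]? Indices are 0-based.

L[2][0] = -2

k=0: U[0][0]=1
  eliminate (1,0): mult=-2, new row 1: (0, 2, 0); set L[1][0]=-2
  eliminate (2,0): mult=-2, new row 2: (0, 8, -3); set L[2][0]=-2
k=1: U[1][1]=2
  eliminate (2,1): mult=4, new row 2: (0, 0, -3); set L[2][1]=4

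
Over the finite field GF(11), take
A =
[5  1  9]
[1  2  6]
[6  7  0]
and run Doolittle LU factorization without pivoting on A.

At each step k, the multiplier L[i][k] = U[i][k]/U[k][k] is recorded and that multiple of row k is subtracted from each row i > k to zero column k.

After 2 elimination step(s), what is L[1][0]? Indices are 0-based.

L[1][0] = 9

[col 0] pivot 5
  R1 -= 9*R0 → (0, 4, 2)  (L[1][0] := 9)
  R2 -= 10*R0 → (0, 8, 9)  (L[2][0] := 10)
[col 1] pivot 4
  R2 -= 2*R1 → (0, 0, 5)  (L[2][1] := 2)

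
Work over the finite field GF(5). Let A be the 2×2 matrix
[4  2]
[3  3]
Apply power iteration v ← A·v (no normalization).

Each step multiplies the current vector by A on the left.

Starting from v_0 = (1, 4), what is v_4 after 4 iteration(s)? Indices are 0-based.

v_0 = (1, 4).
v_1 = A·v_0 = (2, 0).
v_2 = A·v_1 = (3, 1).
v_3 = A·v_2 = (4, 2).
v_4 = A·v_3 = (0, 3).

v_4 = (0, 3)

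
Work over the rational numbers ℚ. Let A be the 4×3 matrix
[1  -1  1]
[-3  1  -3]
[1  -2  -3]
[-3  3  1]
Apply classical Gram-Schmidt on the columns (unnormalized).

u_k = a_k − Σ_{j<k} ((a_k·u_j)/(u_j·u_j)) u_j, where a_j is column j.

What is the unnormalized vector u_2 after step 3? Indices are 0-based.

Step 1: u_0 = a_0 = (1, -3, 1, -3).
Step 2: u_1 = a_1 − (-3/4)·u_0 = (-1/4, -5/4, -5/4, 3/4).
Step 3: u_2 = a_2 − (1/5)·u_0 − (32/15)·u_1 = (4/3, 4/15, -8/15, 0).

u_2 = (4/3, 4/15, -8/15, 0)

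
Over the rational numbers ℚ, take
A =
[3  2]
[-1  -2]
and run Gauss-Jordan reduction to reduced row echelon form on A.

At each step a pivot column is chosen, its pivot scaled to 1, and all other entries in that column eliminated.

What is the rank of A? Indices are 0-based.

[1] R0 /= 3  ⇒  (1, 2/3)
     R1 -= -1·R0  ⇒  (0, -4/3)
[2] R1 /= -4/3  ⇒  (0, 1)
     R0 -= 2/3·R1  ⇒  (1, 0)

rank = 2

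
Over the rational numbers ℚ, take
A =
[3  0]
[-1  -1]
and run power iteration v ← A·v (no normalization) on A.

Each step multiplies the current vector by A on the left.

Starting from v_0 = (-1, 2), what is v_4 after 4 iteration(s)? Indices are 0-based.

v_0 = (-1, 2).
v_1 = A·v_0 = (-3, -1).
v_2 = A·v_1 = (-9, 4).
v_3 = A·v_2 = (-27, 5).
v_4 = A·v_3 = (-81, 22).

v_4 = (-81, 22)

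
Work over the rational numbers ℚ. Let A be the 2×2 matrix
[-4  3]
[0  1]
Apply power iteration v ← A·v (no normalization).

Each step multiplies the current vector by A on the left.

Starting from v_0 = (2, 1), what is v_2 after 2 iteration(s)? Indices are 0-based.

v_0 = (2, 1).
v_1 = A·v_0 = (-5, 1).
v_2 = A·v_1 = (23, 1).

v_2 = (23, 1)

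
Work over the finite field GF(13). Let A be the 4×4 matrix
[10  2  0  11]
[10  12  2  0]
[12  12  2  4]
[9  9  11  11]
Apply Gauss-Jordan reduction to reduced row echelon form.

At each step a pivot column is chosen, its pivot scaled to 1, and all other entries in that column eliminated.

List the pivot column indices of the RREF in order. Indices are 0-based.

pivot columns: 0, 1, 2, 3

step 1: normalize row 0 (÷10) = (1, 8, 0, 5)
  row 1: subtract 10×row0 = (0, 10, 2, 2)
  row 2: subtract 12×row0 = (0, 7, 2, 9)
  row 3: subtract 9×row0 = (0, 2, 11, 5)
step 2: normalize row 1 (÷10) = (0, 1, 8, 8)
  row 0: subtract 8×row1 = (1, 0, 1, 6)
  row 2: subtract 7×row1 = (0, 0, 11, 5)
  row 3: subtract 2×row1 = (0, 0, 8, 2)
step 3: normalize row 2 (÷11) = (0, 0, 1, 4)
  row 0: subtract 1×row2 = (1, 0, 0, 2)
  row 1: subtract 8×row2 = (0, 1, 0, 2)
  row 3: subtract 8×row2 = (0, 0, 0, 9)
step 4: normalize row 3 (÷9) = (0, 0, 0, 1)
  row 0: subtract 2×row3 = (1, 0, 0, 0)
  row 1: subtract 2×row3 = (0, 1, 0, 0)
  row 2: subtract 4×row3 = (0, 0, 1, 0)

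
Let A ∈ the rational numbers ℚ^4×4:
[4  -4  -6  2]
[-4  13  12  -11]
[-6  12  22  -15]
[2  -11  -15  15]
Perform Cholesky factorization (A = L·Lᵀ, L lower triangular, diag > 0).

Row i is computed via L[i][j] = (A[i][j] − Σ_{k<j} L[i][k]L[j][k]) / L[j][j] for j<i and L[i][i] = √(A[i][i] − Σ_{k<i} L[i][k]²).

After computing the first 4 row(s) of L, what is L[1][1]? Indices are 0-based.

Step 1: L[0][0] = √(4) = 2.
  L[1][0] = (-4) / L[0][0] = -2.
Step 2: L[1][1] = √(9) = 3.
  L[2][0] = (-6) / L[0][0] = -3.
  L[2][1] = (6) / L[1][1] = 2.
Step 3: L[2][2] = √(9) = 3.
  L[3][0] = (2) / L[0][0] = 1.
  L[3][1] = (-9) / L[1][1] = -3.
  L[3][2] = (-6) / L[2][2] = -2.
Step 4: L[3][3] = √(1) = 1.

L[1][1] = 3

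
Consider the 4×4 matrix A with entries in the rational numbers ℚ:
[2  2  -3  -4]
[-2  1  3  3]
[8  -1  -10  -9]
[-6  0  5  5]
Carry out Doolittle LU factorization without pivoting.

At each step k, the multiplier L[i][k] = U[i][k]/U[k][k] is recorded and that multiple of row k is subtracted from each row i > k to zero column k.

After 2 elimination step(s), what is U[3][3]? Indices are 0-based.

[col 0] pivot 2
  R1 -= -1*R0 → (0, 3, 0, -1)  (L[1][0] := -1)
  R2 -= 4*R0 → (0, -9, 2, 7)  (L[2][0] := 4)
  R3 -= -3*R0 → (0, 6, -4, -7)  (L[3][0] := -3)
[col 1] pivot 3
  R2 -= -3*R1 → (0, 0, 2, 4)  (L[2][1] := -3)
  R3 -= 2*R1 → (0, 0, -4, -5)  (L[3][1] := 2)

U[3][3] = -5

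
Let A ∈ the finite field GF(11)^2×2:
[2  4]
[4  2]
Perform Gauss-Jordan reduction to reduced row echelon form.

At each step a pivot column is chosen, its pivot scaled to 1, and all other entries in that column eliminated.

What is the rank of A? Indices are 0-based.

rank = 2

[1] R0 /= 2  ⇒  (1, 2)
     R1 -= 4·R0  ⇒  (0, 5)
[2] R1 /= 5  ⇒  (0, 1)
     R0 -= 2·R1  ⇒  (1, 0)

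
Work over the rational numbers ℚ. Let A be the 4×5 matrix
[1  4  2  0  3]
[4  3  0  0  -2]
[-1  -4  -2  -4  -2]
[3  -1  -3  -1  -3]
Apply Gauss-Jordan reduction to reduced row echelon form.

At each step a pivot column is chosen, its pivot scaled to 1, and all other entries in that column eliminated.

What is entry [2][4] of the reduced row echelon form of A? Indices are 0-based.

M[2][4] = -7/4

[1] R0 /= 1  ⇒  (1, 4, 2, 0, 3)
     R1 -= 4·R0  ⇒  (0, -13, -8, 0, -14)
     R2 -= -1·R0  ⇒  (0, 0, 0, -4, 1)
     R3 -= 3·R0  ⇒  (0, -13, -9, -1, -12)
[2] R1 /= -13  ⇒  (0, 1, 8/13, 0, 14/13)
     R0 -= 4·R1  ⇒  (1, 0, -6/13, 0, -17/13)
     R3 -= -13·R1  ⇒  (0, 0, -1, -1, 2)
[3] R2 <-> R3
[3] R2 /= -1  ⇒  (0, 0, 1, 1, -2)
     R0 -= -6/13·R2  ⇒  (1, 0, 0, 6/13, -29/13)
     R1 -= 8/13·R2  ⇒  (0, 1, 0, -8/13, 30/13)
[4] R3 /= -4  ⇒  (0, 0, 0, 1, -1/4)
     R0 -= 6/13·R3  ⇒  (1, 0, 0, 0, -55/26)
     R1 -= -8/13·R3  ⇒  (0, 1, 0, 0, 28/13)
     R2 -= 1·R3  ⇒  (0, 0, 1, 0, -7/4)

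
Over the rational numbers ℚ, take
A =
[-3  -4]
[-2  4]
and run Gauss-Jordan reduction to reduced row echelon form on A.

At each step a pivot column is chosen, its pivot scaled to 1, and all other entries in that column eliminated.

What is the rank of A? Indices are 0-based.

rank = 2

pivot(0,0)=-3: scale R0 → (1, 4/3)
  clear (1,0): R1 −= (-2)R0 → (0, 20/3)
pivot(1,1)=20/3: scale R1 → (0, 1)
  clear (0,1): R0 −= (4/3)R1 → (1, 0)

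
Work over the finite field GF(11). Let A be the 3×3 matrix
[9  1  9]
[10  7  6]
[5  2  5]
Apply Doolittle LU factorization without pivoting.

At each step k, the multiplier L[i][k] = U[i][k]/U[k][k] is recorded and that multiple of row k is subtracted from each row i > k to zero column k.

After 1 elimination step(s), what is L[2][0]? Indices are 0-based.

[col 0] pivot 9
  R1 -= 6*R0 → (0, 1, 7)  (L[1][0] := 6)
  R2 -= 3*R0 → (0, 10, 0)  (L[2][0] := 3)

L[2][0] = 3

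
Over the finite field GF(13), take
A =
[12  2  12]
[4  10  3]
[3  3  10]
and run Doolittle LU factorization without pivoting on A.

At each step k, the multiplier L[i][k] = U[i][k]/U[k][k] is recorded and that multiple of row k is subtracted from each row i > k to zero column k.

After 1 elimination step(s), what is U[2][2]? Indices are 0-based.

[col 0] pivot 12
  R1 -= 9*R0 → (0, 5, 12)  (L[1][0] := 9)
  R2 -= 10*R0 → (0, 9, 7)  (L[2][0] := 10)

U[2][2] = 7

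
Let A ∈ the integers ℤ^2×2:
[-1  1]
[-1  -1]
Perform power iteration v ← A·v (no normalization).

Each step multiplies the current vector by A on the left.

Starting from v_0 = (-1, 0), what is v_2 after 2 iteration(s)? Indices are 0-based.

v_2 = (0, -2)

v_0 = (-1, 0).
v_1 = A·v_0 = (1, 1).
v_2 = A·v_1 = (0, -2).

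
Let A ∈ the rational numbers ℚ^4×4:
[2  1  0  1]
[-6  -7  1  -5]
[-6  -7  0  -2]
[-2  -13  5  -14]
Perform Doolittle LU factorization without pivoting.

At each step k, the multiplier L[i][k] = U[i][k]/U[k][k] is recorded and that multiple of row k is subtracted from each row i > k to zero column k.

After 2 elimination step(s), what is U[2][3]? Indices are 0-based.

[col 0] pivot 2
  R1 -= -3*R0 → (0, -4, 1, -2)  (L[1][0] := -3)
  R2 -= -3*R0 → (0, -4, 0, 1)  (L[2][0] := -3)
  R3 -= -1*R0 → (0, -12, 5, -13)  (L[3][0] := -1)
[col 1] pivot -4
  R2 -= 1*R1 → (0, 0, -1, 3)  (L[2][1] := 1)
  R3 -= 3*R1 → (0, 0, 2, -7)  (L[3][1] := 3)

U[2][3] = 3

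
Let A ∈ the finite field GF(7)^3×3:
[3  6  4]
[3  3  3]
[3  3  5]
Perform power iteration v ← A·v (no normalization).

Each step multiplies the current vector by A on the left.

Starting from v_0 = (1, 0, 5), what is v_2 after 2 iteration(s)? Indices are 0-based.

v_0 = (1, 0, 5).
v_1 = A·v_0 = (2, 4, 0).
v_2 = A·v_1 = (2, 4, 4).

v_2 = (2, 4, 4)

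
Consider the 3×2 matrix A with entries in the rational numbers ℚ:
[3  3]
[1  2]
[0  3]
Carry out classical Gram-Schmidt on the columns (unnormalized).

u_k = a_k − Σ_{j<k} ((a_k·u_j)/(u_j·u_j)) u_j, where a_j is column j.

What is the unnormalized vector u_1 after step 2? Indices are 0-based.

u_1 = (-3/10, 9/10, 3)

Step 1: u_0 = a_0 = (3, 1, 0).
Step 2: u_1 = a_1 − (11/10)·u_0 = (-3/10, 9/10, 3).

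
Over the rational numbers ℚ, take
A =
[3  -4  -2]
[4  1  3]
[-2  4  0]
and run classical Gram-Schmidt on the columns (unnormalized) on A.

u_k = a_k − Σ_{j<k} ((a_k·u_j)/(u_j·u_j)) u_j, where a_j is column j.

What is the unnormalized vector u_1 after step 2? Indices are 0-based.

Step 1: u_0 = a_0 = (3, 4, -2).
Step 2: u_1 = a_1 − (-16/29)·u_0 = (-68/29, 93/29, 84/29).

u_1 = (-68/29, 93/29, 84/29)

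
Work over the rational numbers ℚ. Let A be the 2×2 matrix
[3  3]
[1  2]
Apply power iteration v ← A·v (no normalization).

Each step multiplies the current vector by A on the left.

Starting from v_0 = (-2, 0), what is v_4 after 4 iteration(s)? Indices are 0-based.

v_4 = (-438, -190)

v_0 = (-2, 0).
v_1 = A·v_0 = (-6, -2).
v_2 = A·v_1 = (-24, -10).
v_3 = A·v_2 = (-102, -44).
v_4 = A·v_3 = (-438, -190).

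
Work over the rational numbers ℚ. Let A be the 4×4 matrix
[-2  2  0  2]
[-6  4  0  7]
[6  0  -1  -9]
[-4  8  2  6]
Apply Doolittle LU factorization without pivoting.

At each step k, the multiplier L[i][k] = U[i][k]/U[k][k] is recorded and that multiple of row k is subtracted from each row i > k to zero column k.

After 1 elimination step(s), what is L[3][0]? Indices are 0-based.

L[3][0] = 2

Step 1: pivot at (0,0) is -2.
  row1 ← row1 − (3)·row0  ⇒  L[1][0]=3, U row1=(0, -2, 0, 1)
  row2 ← row2 − (-3)·row0  ⇒  L[2][0]=-3, U row2=(0, 6, -1, -3)
  row3 ← row3 − (2)·row0  ⇒  L[3][0]=2, U row3=(0, 4, 2, 2)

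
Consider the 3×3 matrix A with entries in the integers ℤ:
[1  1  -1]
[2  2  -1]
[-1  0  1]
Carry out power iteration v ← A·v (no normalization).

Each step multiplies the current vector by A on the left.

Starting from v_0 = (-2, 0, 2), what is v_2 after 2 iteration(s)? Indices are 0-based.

v_2 = (-14, -24, 8)

v_0 = (-2, 0, 2).
v_1 = A·v_0 = (-4, -6, 4).
v_2 = A·v_1 = (-14, -24, 8).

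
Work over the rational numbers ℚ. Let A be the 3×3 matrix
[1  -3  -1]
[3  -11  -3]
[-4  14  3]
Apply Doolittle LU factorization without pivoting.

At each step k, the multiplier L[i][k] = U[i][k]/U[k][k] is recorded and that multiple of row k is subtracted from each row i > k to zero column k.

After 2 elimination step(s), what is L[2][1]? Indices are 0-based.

k=0: U[0][0]=1
  eliminate (1,0): mult=3, new row 1: (0, -2, 0); set L[1][0]=3
  eliminate (2,0): mult=-4, new row 2: (0, 2, -1); set L[2][0]=-4
k=1: U[1][1]=-2
  eliminate (2,1): mult=-1, new row 2: (0, 0, -1); set L[2][1]=-1

L[2][1] = -1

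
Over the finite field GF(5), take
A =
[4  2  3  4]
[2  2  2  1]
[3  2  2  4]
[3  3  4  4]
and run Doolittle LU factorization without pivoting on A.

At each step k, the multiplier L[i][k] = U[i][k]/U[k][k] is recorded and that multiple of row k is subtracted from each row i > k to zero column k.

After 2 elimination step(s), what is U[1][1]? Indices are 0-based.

[col 0] pivot 4
  R1 -= 3*R0 → (0, 1, 3, 4)  (L[1][0] := 3)
  R2 -= 2*R0 → (0, 3, 1, 1)  (L[2][0] := 2)
  R3 -= 2*R0 → (0, 4, 3, 1)  (L[3][0] := 2)
[col 1] pivot 1
  R2 -= 3*R1 → (0, 0, 2, 4)  (L[2][1] := 3)
  R3 -= 4*R1 → (0, 0, 1, 0)  (L[3][1] := 4)

U[1][1] = 1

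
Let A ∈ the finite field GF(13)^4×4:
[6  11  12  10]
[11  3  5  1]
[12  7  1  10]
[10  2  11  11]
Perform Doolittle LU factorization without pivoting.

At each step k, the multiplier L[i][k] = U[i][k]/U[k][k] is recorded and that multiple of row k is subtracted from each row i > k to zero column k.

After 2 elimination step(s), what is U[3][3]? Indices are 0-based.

U[3][3] = 3

k=0: U[0][0]=6
  eliminate (1,0): mult=4, new row 1: (0, 11, 9, 0); set L[1][0]=4
  eliminate (2,0): mult=2, new row 2: (0, 11, 3, 3); set L[2][0]=2
  eliminate (3,0): mult=6, new row 3: (0, 1, 4, 3); set L[3][0]=6
k=1: U[1][1]=11
  eliminate (2,1): mult=1, new row 2: (0, 0, 7, 3); set L[2][1]=1
  eliminate (3,1): mult=6, new row 3: (0, 0, 2, 3); set L[3][1]=6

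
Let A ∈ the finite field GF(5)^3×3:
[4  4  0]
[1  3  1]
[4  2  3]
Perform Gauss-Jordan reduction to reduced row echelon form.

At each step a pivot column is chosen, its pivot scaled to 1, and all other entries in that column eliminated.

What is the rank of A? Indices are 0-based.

[1] R0 /= 4  ⇒  (1, 1, 0)
     R1 -= 1·R0  ⇒  (0, 2, 1)
     R2 -= 4·R0  ⇒  (0, 3, 3)
[2] R1 /= 2  ⇒  (0, 1, 3)
     R0 -= 1·R1  ⇒  (1, 0, 2)
     R2 -= 3·R1  ⇒  (0, 0, 4)
[3] R2 /= 4  ⇒  (0, 0, 1)
     R0 -= 2·R2  ⇒  (1, 0, 0)
     R1 -= 3·R2  ⇒  (0, 1, 0)

rank = 3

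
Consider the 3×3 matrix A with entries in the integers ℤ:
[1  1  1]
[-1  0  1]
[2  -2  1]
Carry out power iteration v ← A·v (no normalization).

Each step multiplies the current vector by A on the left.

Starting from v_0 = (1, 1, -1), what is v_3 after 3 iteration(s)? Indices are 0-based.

v_0 = (1, 1, -1).
v_1 = A·v_0 = (1, -2, -1).
v_2 = A·v_1 = (-2, -2, 5).
v_3 = A·v_2 = (1, 7, 5).

v_3 = (1, 7, 5)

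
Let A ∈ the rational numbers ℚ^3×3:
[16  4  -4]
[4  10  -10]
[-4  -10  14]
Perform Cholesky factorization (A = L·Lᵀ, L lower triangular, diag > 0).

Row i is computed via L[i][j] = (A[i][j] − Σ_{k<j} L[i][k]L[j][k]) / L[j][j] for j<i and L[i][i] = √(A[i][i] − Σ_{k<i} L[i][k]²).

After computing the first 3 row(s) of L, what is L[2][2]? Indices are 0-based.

L[2][2] = 2

Step 1: L[0][0] = √(16) = 4.
  L[1][0] = (4) / L[0][0] = 1.
Step 2: L[1][1] = √(9) = 3.
  L[2][0] = (-4) / L[0][0] = -1.
  L[2][1] = (-9) / L[1][1] = -3.
Step 3: L[2][2] = √(4) = 2.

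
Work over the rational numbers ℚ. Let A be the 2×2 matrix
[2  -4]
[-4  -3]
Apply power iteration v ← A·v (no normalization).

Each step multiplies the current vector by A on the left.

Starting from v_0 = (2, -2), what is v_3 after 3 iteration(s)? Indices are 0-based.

v_0 = (2, -2).
v_1 = A·v_0 = (12, -2).
v_2 = A·v_1 = (32, -42).
v_3 = A·v_2 = (232, -2).

v_3 = (232, -2)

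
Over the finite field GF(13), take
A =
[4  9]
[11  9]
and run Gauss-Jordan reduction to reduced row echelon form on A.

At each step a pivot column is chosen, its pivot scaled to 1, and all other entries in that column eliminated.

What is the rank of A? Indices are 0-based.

pivot(0,0)=4: scale R0 → (1, 12)
  clear (1,0): R1 −= (11)R0 → (0, 7)
pivot(1,1)=7: scale R1 → (0, 1)
  clear (0,1): R0 −= (12)R1 → (1, 0)

rank = 2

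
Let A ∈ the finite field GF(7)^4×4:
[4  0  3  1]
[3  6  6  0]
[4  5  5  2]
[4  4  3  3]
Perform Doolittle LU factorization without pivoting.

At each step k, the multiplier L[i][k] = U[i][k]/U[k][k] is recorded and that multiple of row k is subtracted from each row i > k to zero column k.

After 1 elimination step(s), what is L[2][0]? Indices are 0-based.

Step 1: pivot at (0,0) is 4.
  row1 ← row1 − (6)·row0  ⇒  L[1][0]=6, U row1=(0, 6, 2, 1)
  row2 ← row2 − (1)·row0  ⇒  L[2][0]=1, U row2=(0, 5, 2, 1)
  row3 ← row3 − (1)·row0  ⇒  L[3][0]=1, U row3=(0, 4, 0, 2)

L[2][0] = 1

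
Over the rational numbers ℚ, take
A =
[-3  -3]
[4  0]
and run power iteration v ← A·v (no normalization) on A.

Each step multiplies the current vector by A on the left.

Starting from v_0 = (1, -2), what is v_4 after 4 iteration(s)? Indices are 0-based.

v_4 = (171, 108)

v_0 = (1, -2).
v_1 = A·v_0 = (3, 4).
v_2 = A·v_1 = (-21, 12).
v_3 = A·v_2 = (27, -84).
v_4 = A·v_3 = (171, 108).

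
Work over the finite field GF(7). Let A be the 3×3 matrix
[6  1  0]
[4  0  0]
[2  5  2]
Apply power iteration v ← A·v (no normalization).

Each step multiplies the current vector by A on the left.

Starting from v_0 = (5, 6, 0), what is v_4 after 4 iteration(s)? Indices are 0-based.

v_0 = (5, 6, 0).
v_1 = A·v_0 = (1, 6, 5).
v_2 = A·v_1 = (5, 4, 0).
v_3 = A·v_2 = (6, 6, 2).
v_4 = A·v_3 = (0, 3, 4).

v_4 = (0, 3, 4)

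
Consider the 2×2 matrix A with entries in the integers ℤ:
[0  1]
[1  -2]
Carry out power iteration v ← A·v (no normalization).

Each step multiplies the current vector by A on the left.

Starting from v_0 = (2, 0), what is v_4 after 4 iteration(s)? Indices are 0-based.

v_4 = (10, -24)

v_0 = (2, 0).
v_1 = A·v_0 = (0, 2).
v_2 = A·v_1 = (2, -4).
v_3 = A·v_2 = (-4, 10).
v_4 = A·v_3 = (10, -24).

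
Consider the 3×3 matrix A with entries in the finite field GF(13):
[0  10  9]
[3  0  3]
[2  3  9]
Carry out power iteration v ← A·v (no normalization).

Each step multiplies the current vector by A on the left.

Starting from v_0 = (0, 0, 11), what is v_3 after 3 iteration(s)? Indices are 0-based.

v_3 = (5, 12, 5)

v_0 = (0, 0, 11).
v_1 = A·v_0 = (8, 7, 8).
v_2 = A·v_1 = (12, 9, 5).
v_3 = A·v_2 = (5, 12, 5).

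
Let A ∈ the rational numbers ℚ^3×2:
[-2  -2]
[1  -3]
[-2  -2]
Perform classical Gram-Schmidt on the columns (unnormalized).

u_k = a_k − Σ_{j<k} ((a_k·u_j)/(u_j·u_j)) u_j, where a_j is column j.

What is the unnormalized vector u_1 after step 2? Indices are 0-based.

Step 1: u_0 = a_0 = (-2, 1, -2).
Step 2: u_1 = a_1 − (5/9)·u_0 = (-8/9, -32/9, -8/9).

u_1 = (-8/9, -32/9, -8/9)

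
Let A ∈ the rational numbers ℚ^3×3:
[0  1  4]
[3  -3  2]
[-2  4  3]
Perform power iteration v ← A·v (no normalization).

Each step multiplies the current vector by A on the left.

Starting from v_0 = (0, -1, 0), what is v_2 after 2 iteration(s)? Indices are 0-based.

v_2 = (-13, -20, 2)

v_0 = (0, -1, 0).
v_1 = A·v_0 = (-1, 3, -4).
v_2 = A·v_1 = (-13, -20, 2).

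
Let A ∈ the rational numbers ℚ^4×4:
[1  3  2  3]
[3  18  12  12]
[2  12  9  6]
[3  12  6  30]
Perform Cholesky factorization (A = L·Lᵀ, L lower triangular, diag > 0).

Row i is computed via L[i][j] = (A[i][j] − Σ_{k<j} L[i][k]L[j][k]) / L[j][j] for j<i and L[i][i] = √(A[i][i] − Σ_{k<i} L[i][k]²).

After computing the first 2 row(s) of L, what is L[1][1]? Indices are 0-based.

L[1][1] = 3

Step 1: L[0][0] = √(1) = 1.
  L[1][0] = (3) / L[0][0] = 3.
Step 2: L[1][1] = √(9) = 3.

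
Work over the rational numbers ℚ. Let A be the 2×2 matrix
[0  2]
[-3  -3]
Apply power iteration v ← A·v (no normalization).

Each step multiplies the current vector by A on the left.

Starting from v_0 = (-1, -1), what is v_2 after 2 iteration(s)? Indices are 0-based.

v_0 = (-1, -1).
v_1 = A·v_0 = (-2, 6).
v_2 = A·v_1 = (12, -12).

v_2 = (12, -12)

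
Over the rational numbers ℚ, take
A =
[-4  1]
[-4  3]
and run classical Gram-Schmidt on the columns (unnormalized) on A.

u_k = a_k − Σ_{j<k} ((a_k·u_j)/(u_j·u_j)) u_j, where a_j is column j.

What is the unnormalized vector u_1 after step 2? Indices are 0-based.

u_1 = (-1, 1)

Step 1: u_0 = a_0 = (-4, -4).
Step 2: u_1 = a_1 − (-1/2)·u_0 = (-1, 1).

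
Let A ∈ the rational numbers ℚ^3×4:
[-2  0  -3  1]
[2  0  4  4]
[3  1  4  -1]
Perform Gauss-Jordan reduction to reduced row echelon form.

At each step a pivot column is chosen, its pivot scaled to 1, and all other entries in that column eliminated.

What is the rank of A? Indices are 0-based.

rank = 3

[1] R0 /= -2  ⇒  (1, 0, 3/2, -1/2)
     R1 -= 2·R0  ⇒  (0, 0, 1, 5)
     R2 -= 3·R0  ⇒  (0, 1, -1/2, 1/2)
[2] R1 <-> R2
[2] R1 /= 1  ⇒  (0, 1, -1/2, 1/2)
[3] R2 /= 1  ⇒  (0, 0, 1, 5)
     R0 -= 3/2·R2  ⇒  (1, 0, 0, -8)
     R1 -= -1/2·R2  ⇒  (0, 1, 0, 3)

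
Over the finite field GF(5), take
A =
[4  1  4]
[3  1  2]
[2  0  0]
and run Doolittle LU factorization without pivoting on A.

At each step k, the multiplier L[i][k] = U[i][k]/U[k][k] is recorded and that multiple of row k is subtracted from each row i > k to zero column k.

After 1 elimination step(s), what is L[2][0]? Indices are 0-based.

L[2][0] = 3

[col 0] pivot 4
  R1 -= 2*R0 → (0, 4, 4)  (L[1][0] := 2)
  R2 -= 3*R0 → (0, 2, 3)  (L[2][0] := 3)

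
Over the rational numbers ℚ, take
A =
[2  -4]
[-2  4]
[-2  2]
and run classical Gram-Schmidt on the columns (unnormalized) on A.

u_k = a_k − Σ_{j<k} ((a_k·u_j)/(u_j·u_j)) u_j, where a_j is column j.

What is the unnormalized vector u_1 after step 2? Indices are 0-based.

u_1 = (-2/3, 2/3, -4/3)

Step 1: u_0 = a_0 = (2, -2, -2).
Step 2: u_1 = a_1 − (-5/3)·u_0 = (-2/3, 2/3, -4/3).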